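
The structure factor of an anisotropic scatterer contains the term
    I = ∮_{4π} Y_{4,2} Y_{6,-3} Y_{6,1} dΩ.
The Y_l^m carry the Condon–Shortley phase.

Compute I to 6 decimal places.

0.036205

Rules hold: Σm=0, L=16 even, 2≤6≤10.
N = 9·13·13 = 1521
Δ = 4!·4!·8!/17! = 1/15315300
Racah Σ t=0..4: t=0:+1/829440 t=1:−1/25920 t=2:+1/9216 t=3:−1/25920 t=4:+1/829440 = 7/207360
⇒ 3j(4 6 6; 0 0 0)² = 28/2431, sgn +1
Racah Σ t=0..2: t=0:+1/69120 t=1:−1/51840 t=2:+1/483840 = -1/362880
⇒ 3j(4 6 6; 2 -3 1)² = 16/17017, sgn +1
4πI² = N·(3j₀)²·(3jₘ)² = 576/34969
I = +1·√(0.0164717/4π) = 0.03620468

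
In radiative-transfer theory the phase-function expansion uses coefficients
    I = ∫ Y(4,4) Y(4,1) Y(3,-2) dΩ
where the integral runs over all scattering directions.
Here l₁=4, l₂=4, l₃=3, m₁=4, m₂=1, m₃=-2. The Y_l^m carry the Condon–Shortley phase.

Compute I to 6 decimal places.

0.000000

Σmᵢ = 3 ≠ 0, so the φ-integral vanishes; I = 0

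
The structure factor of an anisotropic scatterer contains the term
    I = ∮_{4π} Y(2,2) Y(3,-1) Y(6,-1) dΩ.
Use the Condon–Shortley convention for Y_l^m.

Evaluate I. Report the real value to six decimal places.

triangle: need 1≤l₃≤5, have 6; I=0

0.000000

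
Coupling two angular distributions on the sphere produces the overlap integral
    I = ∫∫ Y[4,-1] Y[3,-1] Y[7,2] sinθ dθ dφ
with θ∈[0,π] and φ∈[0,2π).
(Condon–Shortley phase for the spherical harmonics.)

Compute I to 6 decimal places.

0.239176

Rules hold: Σm=0, L=14 even, 1≤7≤7.
N = 9·7·15 = 945
Δ = 0!·8!·6!/15! = 1/45045
Racah Σ t=0..0: t=0:+1/20736 = 1/20736
⇒ 3j(4 3 7; 0 0 0)² = 35/1287, sgn -1
Racah Σ t=0..0: t=0:+1/34560 = 1/34560
⇒ 3j(4 3 7; -1 -1 2)² = 4/143, sgn -1
4πI² = N·(3j₀)²·(3jₘ)² = 14700/20449
I = +1·√(0.718862/4π) = 0.23917605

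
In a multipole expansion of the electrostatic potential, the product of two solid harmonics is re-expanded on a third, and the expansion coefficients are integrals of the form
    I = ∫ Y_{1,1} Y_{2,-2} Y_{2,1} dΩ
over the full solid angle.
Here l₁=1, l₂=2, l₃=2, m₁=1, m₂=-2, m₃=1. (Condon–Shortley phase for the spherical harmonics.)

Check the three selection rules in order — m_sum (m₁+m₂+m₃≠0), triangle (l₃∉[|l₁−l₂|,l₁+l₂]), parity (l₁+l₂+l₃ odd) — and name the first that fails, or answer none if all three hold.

parity

azimuthal sum: 1 − 2 + 1 = 0  ✓
1 ≤ 2 ≤ 3 (triangle on l)  ✓
L = 1 + 2 + 2 = 5 (odd)  ✗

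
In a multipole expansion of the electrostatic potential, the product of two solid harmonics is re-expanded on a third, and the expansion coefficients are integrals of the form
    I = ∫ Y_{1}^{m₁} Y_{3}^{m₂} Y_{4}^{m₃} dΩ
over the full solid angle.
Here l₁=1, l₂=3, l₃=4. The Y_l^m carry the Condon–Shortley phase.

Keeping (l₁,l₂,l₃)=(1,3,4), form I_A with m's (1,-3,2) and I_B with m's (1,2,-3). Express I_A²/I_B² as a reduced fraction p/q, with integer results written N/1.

1/21

Same 1,3,4: normalisation and zero-m 3j drop out of the ratio.
A: Δ: 0! 2! 6! / 9! → 1/252; sum: t=0:+1/1440 = 1/1440; 3j²(1 3 4; 1 -3 2) = Δ·Π!·Σ² = 1/252  (sign +1)
B: Δ: 0! 2! 6! / 9! → 1/252; sum: t=0:+1/240 = 1/240; 3j²(1 3 4; 1 2 -3) = Δ·Π!·Σ² = 1/12  (sign -1)
I_A²/I_B² = (1/252)/(1/12) = 1/21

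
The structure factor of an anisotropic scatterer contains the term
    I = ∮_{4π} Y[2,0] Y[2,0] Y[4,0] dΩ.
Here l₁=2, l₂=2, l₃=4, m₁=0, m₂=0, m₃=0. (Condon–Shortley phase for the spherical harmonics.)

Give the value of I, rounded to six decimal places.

Checks pass: Σm=0; 8 even; l₃=4∈[0,4].
(2·2+1)(2·2+1)(2·4+1) = 225
Δ: 0! 4! 4! / 9! → 1/630
sum: t=0:+1/16 = 1/16
3j²(2 2 4; 0 0 0) = Δ·Π!·Σ² = 2/35  (sign +1)
(m-triple is (0,0,0) — same symbol as above.)
combine: 4πI² = 225·2/35·2/35 = 36/49
take √, sign +1: I = 0.24179554

0.241796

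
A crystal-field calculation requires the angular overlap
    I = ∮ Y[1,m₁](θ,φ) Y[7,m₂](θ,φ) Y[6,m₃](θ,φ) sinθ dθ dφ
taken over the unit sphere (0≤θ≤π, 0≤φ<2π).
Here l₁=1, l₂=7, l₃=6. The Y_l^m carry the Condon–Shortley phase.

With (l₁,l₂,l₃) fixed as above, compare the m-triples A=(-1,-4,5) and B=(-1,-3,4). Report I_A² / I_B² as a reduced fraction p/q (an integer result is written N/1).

Shared (l₁,l₂,l₃)=(1,7,6): N and (l;000)² cancel in I_A²/I_B².
A: Δ = 2!·0!·12!/15! = 1/1365; Racah Σ t=2..2: t=2:+1/79833600 = 1/79833600; ⇒ 3j(1 7 6; -1 -4 5)² = 1/455, sgn -1
B: Δ = 2!·0!·12!/15! = 1/1365; Racah Σ t=2..2: t=2:+1/14515200 = 1/14515200; ⇒ 3j(1 7 6; -1 -3 4)² = 2/455, sgn +1
I_A²/I_B² = (1/455)/(2/455) = 1/2

1/2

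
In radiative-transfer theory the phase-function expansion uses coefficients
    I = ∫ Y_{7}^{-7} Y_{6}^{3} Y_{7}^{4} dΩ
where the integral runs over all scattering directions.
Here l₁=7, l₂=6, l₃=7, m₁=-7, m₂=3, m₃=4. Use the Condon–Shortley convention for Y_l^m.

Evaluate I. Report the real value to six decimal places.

-0.169125

Checks pass: Σm=0; 20 even; l₃=7∈[1,13].
(2·7+1)(2·6+1)(2·7+1) = 2925
Δ: 6! 8! 6! / 21! → 1/2444321880
sum: t=0:+1/2612736000 t=1:−1/20736000 t=2:+1/1658880 t=3:−1/746496 t=4:+1/1658880 t=5:−1/20736000 t=6:+1/2612736000 = -1/4354560
3j²(7 6 7; 0 0 0) = Δ·Π!·Σ² = 1000/138567  (sign +1)
sum: t=6:+1/1045094400 = 1/1045094400
3j²(7 6 7; -7 3 4) = Δ·Π!·Σ² = 11/646  (sign -1)
combine: 4πI² = 2925·1000/138567·11/646 = 37500/104329
take √, sign -1: I = -0.16912514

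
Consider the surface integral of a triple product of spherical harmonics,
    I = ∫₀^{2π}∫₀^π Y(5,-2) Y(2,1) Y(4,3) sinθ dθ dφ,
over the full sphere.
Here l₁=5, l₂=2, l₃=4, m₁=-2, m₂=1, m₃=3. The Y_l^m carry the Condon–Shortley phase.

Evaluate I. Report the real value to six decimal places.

0.000000

Σmᵢ = 2 ≠ 0, so the φ-integral vanishes; I = 0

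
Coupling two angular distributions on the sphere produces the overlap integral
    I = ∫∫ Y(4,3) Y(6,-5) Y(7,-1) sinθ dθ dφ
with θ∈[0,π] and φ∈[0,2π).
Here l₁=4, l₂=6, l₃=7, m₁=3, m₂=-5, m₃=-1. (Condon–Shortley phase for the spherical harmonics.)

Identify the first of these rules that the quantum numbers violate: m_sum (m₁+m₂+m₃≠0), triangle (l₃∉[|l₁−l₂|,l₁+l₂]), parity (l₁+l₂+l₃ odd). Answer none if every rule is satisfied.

m₁+m₂+m₃ = 3 − 5 − 1 = -3  ✗
triangle: |4−6|=2 ≤ l₃=7 ≤ 4+6=10
parity: l₁+l₂+l₃ = 17 is odd

m_sum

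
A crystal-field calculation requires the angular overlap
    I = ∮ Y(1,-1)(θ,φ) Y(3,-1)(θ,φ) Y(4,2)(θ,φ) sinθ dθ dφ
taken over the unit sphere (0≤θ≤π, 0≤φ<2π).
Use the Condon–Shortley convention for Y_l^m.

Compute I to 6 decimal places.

m-sum 0 ✓  L=8 even ✓  2≤4≤4 ✓
Π(2lᵢ+1) = 3×7×9 = 189
triangle coeff Δ(1,3,4) = 1/252
Σ_t [0,0]: t=0:+1/36 = 1/36
(3j)²=4/63 [(1 3 4; 0 0 0)], sign=+1
Σ_t [0,0]: t=0:+1/96 = 1/96
(3j)²=5/84 [(1 3 4; -1 -1 2)], sign=+1
⇒ 4πI² = 5/7
I = (+1)√(5/7/(4π)) = 0.23841361

0.238414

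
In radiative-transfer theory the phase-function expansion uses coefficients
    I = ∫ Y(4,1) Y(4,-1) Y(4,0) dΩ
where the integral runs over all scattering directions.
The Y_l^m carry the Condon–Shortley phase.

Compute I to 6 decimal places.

m-sum 0 ✓  L=12 even ✓  0≤4≤8 ✓
Π(2lᵢ+1) = 9×9×9 = 729
triangle coeff Δ(4,4,4) = 1/450450
Σ_t [0,4]: t=0:+1/13824 t=1:−1/216 t=2:+1/64 t=3:−1/216 t=4:+1/13824 = 5/768
(3j)²=18/1001 [(4 4 4; 0 0 0)], sign=+1
Σ_t [0,3]: t=0:+1/864 t=1:−1/96 t=2:+1/144 t=3:−1/3456 = -1/384
(3j)²=9/2002 [(4 4 4; 1 -1 0)], sign=-1
⇒ 4πI² = 59049/1002001
I = (-1)√(59049/1002001/(4π)) = -0.06848055

-0.068481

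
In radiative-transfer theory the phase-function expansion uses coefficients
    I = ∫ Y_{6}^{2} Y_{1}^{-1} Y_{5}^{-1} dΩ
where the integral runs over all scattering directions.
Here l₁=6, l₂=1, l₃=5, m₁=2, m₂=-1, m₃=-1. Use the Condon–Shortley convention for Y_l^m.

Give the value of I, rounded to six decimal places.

Checks pass: Σm=0; 12 even; l₃=5∈[5,7].
(2·6+1)(2·1+1)(2·5+1) = 429
Δ: 2! 10! 0! / 13! → 1/858
sum: t=1:−1/14400 = -1/14400
3j²(6 1 5; 0 0 0) = Δ·Π!·Σ² = 6/143  (sign +1)
sum: t=0:+1/34560 = 1/34560
3j²(6 1 5; 2 -1 -1) = Δ·Π!·Σ² = 14/429  (sign +1)
combine: 4πI² = 429·6/143·14/429 = 84/143
take √, sign +1: I = 0.21620548

0.216205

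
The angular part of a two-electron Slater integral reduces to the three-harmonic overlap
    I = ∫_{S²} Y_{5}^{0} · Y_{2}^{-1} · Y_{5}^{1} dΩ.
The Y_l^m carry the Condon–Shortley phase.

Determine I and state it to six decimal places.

-0.036166

Checks pass: Σm=0; 12 even; l₃=5∈[3,7].
(2·5+1)(2·2+1)(2·5+1) = 605
Δ: 2! 8! 2! / 13! → 1/38610
sum: t=0:+1/2880 t=1:−1/576 t=2:+1/2880 = -1/960
3j²(5 2 5; 0 0 0) = Δ·Π!·Σ² = 10/429  (sign +1)
sum: t=0:+1/1440 t=1:−1/1152 = -1/5760
3j²(5 2 5; 0 -1 1) = Δ·Π!·Σ² = 1/858  (sign -1)
combine: 4πI² = 605·10/429·1/858 = 25/1521
take √, sign -1: I = -0.03616600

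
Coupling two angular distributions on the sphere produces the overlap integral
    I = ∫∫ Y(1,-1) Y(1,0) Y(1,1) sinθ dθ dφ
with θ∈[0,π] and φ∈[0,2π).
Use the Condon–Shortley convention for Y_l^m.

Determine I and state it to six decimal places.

0.000000

Σlᵢ=3 odd — θ-integrand is odd under cosθ→−cosθ; I=0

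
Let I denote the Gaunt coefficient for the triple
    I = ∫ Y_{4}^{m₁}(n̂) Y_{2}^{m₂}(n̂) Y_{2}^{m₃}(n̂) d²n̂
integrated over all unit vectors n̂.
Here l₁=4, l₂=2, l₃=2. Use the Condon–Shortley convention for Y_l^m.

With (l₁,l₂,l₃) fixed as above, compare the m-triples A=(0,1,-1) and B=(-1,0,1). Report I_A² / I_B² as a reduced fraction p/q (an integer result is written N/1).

8/15

Shared (l₁,l₂,l₃)=(4,2,2): N and (l;000)² cancel in I_A²/I_B².
A: Δ = 4!·4!·0!/9! = 1/630; Racah Σ t=3..3: t=3:−1/36 = -1/36; ⇒ 3j(4 2 2; 0 1 -1)² = 8/315, sgn +1
B: Δ = 4!·4!·0!/9! = 1/630; Racah Σ t=2..2: t=2:+1/24 = 1/24; ⇒ 3j(4 2 2; -1 0 1)² = 1/21, sgn -1
I_A²/I_B² = (8/315)/(1/21) = 8/15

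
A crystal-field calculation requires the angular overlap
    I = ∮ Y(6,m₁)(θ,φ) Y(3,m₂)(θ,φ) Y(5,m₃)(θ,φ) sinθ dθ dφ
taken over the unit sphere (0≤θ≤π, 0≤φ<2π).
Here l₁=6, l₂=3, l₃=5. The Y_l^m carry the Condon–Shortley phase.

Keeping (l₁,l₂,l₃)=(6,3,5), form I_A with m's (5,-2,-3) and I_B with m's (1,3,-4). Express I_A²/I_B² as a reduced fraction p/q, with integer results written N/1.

11/2

Same 6,3,5: normalisation and zero-m 3j drop out of the ratio.
A: Δ: 4! 8! 2! / 15! → 1/675675; sum: t=0:+1/120960 t=1:−1/483840 = 1/161280; 3j²(6 3 5; 5 -2 -3) = Δ·Π!·Σ² = 2/91  (sign +1)
B: Δ: 4! 8! 2! / 15! → 1/675675; sum: t=4:+1/241920 = 1/241920; 3j²(6 3 5; 1 3 -4) = Δ·Π!·Σ² = 4/1001  (sign -1)
I_A²/I_B² = (2/91)/(4/1001) = 11/2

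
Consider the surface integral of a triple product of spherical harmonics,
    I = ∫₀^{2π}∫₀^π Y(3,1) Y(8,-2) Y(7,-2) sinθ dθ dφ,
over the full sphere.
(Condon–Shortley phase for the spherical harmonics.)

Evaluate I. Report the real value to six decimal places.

0.000000

m-sum = 1 − 2 − 2 = -3 ≠ 0 ⇒ I = 0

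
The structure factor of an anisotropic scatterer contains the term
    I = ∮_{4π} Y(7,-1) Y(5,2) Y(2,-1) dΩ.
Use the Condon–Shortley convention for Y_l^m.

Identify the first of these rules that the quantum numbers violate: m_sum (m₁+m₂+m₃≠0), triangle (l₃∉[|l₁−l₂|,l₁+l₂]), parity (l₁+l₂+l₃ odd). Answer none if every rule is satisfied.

none

m₁+m₂+m₃ = -1 + 2 − 1 = 0  ✓
triangle: |7−5|=2 ≤ l₃=2 ≤ 7+5=12  ✓
parity: l₁+l₂+l₃ = 14 is even  ✓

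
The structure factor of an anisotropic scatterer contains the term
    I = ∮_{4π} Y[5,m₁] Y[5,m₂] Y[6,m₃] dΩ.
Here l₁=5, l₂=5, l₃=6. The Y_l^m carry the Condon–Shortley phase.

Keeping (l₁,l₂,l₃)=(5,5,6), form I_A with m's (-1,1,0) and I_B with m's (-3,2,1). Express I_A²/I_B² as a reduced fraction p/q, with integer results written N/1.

l's match ⇒ only the (l;m) 3-j factors differ between A and B.
A: triangle coeff Δ(5,5,6) = 1/28588560; Σ_t [0,4]: t=0:+1/12441600 t=1:−1/86400 t=2:+1/9216 t=3:−1/7776 t=4:+1/55296 = -7/518400; (3j)²=12/12155 [(5 5 6; -1 1 0)], sign=-1
B: triangle coeff Δ(5,5,6) = 1/28588560; Σ_t [2,4]: t=2:+1/345600 t=3:−1/34560 t=4:+1/41472 = -1/518400; (3j)²=7/36465 [(5 5 6; -3 2 1)], sign=+1
I_A²/I_B² = (12/12155)/(7/36465) = 36/7

36/7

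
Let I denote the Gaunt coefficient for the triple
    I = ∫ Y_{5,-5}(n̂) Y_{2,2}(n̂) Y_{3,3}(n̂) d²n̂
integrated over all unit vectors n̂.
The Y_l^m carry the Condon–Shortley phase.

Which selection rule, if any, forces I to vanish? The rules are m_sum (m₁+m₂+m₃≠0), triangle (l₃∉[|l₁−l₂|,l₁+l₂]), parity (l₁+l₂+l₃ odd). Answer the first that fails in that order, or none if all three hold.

none

m₁+m₂+m₃ = -5 + 2 + 3 = 0  ✓
triangle: |5−2|=3 ≤ l₃=3 ≤ 5+2=7  ✓
parity: l₁+l₂+l₃ = 10 is even  ✓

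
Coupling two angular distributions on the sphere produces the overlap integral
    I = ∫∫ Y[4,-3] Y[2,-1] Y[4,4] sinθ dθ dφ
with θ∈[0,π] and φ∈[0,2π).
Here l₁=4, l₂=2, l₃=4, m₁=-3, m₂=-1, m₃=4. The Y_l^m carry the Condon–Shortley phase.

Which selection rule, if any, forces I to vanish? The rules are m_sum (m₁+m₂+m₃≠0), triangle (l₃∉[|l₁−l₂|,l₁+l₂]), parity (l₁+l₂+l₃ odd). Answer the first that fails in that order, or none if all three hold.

Σmᵢ = 0  ✓
l₃∈[|l₁−l₂|,l₁+l₂]=[2,6], have l₃=4  ✓
Σlᵢ = 10 ⇒ even  ✓

none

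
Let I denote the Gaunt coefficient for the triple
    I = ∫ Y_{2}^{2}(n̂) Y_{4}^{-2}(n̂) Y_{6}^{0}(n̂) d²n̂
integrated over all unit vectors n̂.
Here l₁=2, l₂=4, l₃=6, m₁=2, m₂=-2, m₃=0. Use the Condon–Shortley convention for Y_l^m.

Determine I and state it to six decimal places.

0.061597

Rules hold: Σm=0, L=12 even, 2≤6≤6.
N = 5·9·13 = 585
Δ = 0!·4!·8!/13! = 1/6435
Racah Σ t=0..0: t=0:+1/2304 = 1/2304
⇒ 3j(2 4 6; 0 0 0)² = 5/143, sgn +1
Racah Σ t=0..0: t=0:+1/34560 = 1/34560
⇒ 3j(2 4 6; 2 -2 0)² = 1/429, sgn +1
4πI² = N·(3j₀)²·(3jₘ)² = 75/1573
I = +1·√(0.0476796/4π) = 0.06159725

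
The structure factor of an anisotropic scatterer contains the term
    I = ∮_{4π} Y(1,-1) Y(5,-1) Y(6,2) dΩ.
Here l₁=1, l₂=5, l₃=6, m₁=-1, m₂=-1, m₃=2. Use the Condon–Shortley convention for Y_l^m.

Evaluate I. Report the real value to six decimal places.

0.216205

Checks pass: Σm=0; 12 even; l₃=6∈[4,6].
(2·1+1)(2·5+1)(2·6+1) = 429
Δ: 0! 2! 10! / 13! → 1/858
sum: t=0:+1/14400 = 1/14400
3j²(1 5 6; 0 0 0) = Δ·Π!·Σ² = 6/143  (sign +1)
sum: t=0:+1/34560 = 1/34560
3j²(1 5 6; -1 -1 2) = Δ·Π!·Σ² = 14/429  (sign +1)
combine: 4πI² = 429·6/143·14/429 = 84/143
take √, sign +1: I = 0.21620548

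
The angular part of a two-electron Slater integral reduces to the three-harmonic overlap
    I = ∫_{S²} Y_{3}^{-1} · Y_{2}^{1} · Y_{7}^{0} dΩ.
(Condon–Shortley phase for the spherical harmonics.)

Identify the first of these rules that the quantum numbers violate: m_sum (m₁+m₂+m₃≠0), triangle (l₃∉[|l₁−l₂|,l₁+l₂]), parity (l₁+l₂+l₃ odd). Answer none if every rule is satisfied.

triangle

m₁+m₂+m₃ = -1 + 1 + 0 = 0  ✓
triangle: |3−2|=1 ≤ l₃=7 ≤ 3+2=5  ✗
parity: l₁+l₂+l₃ = 12 is even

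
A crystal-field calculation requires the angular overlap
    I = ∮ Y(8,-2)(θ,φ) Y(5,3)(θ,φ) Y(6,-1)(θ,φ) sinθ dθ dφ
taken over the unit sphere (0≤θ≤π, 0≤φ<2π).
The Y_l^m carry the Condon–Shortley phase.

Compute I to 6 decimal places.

l₁+l₂+l₃=19 is odd: 3j(l;000)=0 ⇒ I=0

0.000000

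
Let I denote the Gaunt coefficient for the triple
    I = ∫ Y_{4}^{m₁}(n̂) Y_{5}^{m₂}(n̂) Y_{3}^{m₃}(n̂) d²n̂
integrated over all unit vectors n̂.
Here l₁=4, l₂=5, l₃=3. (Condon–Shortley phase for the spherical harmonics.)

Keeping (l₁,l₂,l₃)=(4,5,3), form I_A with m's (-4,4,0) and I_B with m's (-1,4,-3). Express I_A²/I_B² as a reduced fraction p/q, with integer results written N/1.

l's match ⇒ only the (l;m) 3-j factors differ between A and B.
A: triangle coeff Δ(4,5,3) = 1/180180; Σ_t [6,6]: t=6:+1/8640 = 1/8640; (3j)²=28/715 [(4 5 3; -4 4 0)], sign=-1
B: triangle coeff Δ(4,5,3) = 1/180180; Σ_t [5,5]: t=5:−1/5760 = -1/5760; (3j)²=9/286 [(4 5 3; -1 4 -3)], sign=-1
I_A²/I_B² = (28/715)/(9/286) = 56/45

56/45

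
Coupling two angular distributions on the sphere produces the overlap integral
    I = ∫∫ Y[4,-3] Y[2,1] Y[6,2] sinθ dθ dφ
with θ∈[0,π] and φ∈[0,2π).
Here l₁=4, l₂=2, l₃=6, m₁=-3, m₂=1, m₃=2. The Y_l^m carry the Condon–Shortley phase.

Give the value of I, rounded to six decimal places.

0.089969

Checks pass: Σm=0; 12 even; l₃=6∈[2,6].
(2·4+1)(2·2+1)(2·6+1) = 585
Δ: 0! 8! 4! / 13! → 1/6435
sum: t=0:+1/2304 = 1/2304
3j²(4 2 6; 0 0 0) = Δ·Π!·Σ² = 5/143  (sign +1)
sum: t=0:+1/30240 = 1/30240
3j²(4 2 6; -3 1 2) = Δ·Π!·Σ² = 32/6435  (sign +1)
combine: 4πI² = 585·5/143·32/6435 = 160/1573
take √, sign +1: I = 0.08996855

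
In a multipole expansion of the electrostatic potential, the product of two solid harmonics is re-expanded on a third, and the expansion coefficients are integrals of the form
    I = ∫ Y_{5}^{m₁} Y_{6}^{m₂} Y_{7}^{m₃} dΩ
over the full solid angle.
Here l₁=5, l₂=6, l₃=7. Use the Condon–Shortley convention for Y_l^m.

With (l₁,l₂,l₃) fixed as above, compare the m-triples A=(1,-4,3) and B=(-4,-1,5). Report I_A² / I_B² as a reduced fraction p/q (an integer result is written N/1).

4225/19712

Shared (l₁,l₂,l₃)=(5,6,7): N and (l;000)² cancel in I_A²/I_B².
A: Δ = 4!·6!·8!/19! = 1/174594420; Racah Σ t=0..2: t=0:+1/1658880 t=1:−1/1088640 t=2:+1/7741440 = -13/69672960; ⇒ 3j(5 6 7; 1 -4 3)² = 325/149226, sgn -1
B: Δ = 4!·6!·8!/19! = 1/174594420; Racah Σ t=3..4: t=3:−1/6220800 t=4:+1/14515200 = -1/10886400; ⇒ 3j(5 6 7; -4 -1 5)² = 128/12597, sgn -1
I_A²/I_B² = (325/149226)/(128/12597) = 4225/19712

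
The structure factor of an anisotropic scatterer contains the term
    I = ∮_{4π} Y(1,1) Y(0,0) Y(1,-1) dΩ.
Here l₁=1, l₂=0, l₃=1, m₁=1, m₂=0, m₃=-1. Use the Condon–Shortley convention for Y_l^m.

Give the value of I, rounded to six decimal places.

m-sum 0 ✓  L=2 even ✓  1≤1≤1 ✓
Π(2lᵢ+1) = 3×1×3 = 9
triangle coeff Δ(1,0,1) = 1/3
Σ_t [0,0]: t=0:+1/1 = 1/1
(3j)²=1/3 [(1 0 1; 0 0 0)], sign=-1
Σ_t [0,0]: t=0:+1/2 = 1/2
(3j)²=1/3 [(1 0 1; 1 0 -1)], sign=+1
⇒ 4πI² = 1/1
I = (-1)√(1/1/(4π)) = -0.28209479

-0.282095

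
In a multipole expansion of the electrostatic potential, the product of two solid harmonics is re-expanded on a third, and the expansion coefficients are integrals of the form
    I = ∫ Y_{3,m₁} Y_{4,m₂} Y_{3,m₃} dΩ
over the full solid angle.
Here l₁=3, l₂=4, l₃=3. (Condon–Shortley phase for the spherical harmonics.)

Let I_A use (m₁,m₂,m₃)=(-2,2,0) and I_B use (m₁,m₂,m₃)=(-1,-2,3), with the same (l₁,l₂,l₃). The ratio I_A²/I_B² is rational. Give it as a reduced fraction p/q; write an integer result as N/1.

l's match ⇒ only the (l;m) 3-j factors differ between A and B.
A: triangle coeff Δ(3,4,3) = 1/34650; Σ_t [3,4]: t=3:−1/72 t=4:+1/96 = -1/288; (3j)²=1/462 [(3 4 3; -2 2 0)], sign=+1
B: triangle coeff Δ(3,4,3) = 1/34650; Σ_t [2,2]: t=2:+1/192 = 1/192; (3j)²=3/77 [(3 4 3; -1 -2 3)], sign=+1
I_A²/I_B² = (1/462)/(3/77) = 1/18

1/18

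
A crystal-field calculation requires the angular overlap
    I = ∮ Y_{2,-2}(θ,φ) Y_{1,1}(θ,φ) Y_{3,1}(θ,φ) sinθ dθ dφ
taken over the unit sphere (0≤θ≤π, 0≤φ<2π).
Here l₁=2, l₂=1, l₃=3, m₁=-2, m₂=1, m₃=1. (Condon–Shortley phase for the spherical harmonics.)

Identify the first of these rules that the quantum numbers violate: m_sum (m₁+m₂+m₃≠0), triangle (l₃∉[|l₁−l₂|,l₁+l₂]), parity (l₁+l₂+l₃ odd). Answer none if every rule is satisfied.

none

m₁+m₂+m₃ = -2 + 1 + 1 = 0  ✓
triangle: |2−1|=1 ≤ l₃=3 ≤ 2+1=3  ✓
parity: l₁+l₂+l₃ = 6 is even  ✓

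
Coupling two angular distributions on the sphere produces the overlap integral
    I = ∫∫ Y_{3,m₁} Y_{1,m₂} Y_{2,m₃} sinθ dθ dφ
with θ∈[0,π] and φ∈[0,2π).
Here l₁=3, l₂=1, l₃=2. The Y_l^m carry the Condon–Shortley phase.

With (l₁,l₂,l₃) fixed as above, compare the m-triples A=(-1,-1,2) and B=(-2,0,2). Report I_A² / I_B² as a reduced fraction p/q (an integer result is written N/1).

1/5

Same 3,1,2: normalisation and zero-m 3j drop out of the ratio.
A: Δ: 2! 4! 0! / 7! → 1/105; sum: t=0:+1/48 = 1/48; 3j²(3 1 2; -1 -1 2) = Δ·Π!·Σ² = 1/105  (sign +1)
B: Δ: 2! 4! 0! / 7! → 1/105; sum: t=1:−1/24 = -1/24; 3j²(3 1 2; -2 0 2) = Δ·Π!·Σ² = 1/21  (sign -1)
I_A²/I_B² = (1/105)/(1/21) = 1/5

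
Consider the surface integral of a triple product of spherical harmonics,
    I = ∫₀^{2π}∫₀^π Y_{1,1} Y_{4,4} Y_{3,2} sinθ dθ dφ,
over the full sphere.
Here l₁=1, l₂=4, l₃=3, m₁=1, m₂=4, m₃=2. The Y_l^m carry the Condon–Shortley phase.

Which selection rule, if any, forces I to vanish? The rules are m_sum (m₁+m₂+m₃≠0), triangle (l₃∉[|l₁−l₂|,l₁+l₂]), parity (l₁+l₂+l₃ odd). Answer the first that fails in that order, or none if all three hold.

m_sum

azimuthal sum: 1 + 4 + 2 = 7  ✗
3 ≤ 3 ≤ 5 (triangle on l)
L = 1 + 4 + 3 = 8 (even)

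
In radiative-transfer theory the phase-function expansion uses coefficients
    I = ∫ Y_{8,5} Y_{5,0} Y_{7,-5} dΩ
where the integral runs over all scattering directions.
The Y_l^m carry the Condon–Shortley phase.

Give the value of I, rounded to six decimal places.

m-sum 0 ✓  L=20 even ✓  3≤7≤13 ✓
Π(2lᵢ+1) = 17×11×15 = 2805
triangle coeff Δ(8,5,7) = 1/814773960
Σ_t [1,5]: t=1:−1/87091200 t=2:+1/4976640 t=3:−1/2073600 t=4:+1/4976640 t=5:−1/87091200 = -1/9676800
(3j)²=360/46189 [(8 5 7; 0 0 0)], sign=+1
Σ_t [1,3]: t=1:−1/232243200 t=2:+1/104509440 t=3:−1/522547200 = 1/298598400
(3j)²=55/7752 [(8 5 7; 5 0 -5)], sign=+1
⇒ 4πI² = 12375/79781
I = (+1)√(12375/79781/(4π)) = 0.11110099

0.111101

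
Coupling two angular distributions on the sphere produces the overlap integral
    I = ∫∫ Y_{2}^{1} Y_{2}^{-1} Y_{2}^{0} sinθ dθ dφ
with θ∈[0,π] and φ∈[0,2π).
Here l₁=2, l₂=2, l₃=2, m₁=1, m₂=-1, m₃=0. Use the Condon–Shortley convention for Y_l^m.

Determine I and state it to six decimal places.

Checks pass: Σm=0; 6 even; l₃=2∈[0,4].
(2·2+1)(2·2+1)(2·2+1) = 125
Δ: 2! 2! 2! / 7! → 1/630
sum: t=0:+1/8 t=1:−1/1 t=2:+1/8 = -3/4
3j²(2 2 2; 0 0 0) = Δ·Π!·Σ² = 2/35  (sign -1)
sum: t=0:+1/2 t=1:−1/4 = 1/4
3j²(2 2 2; 1 -1 0) = Δ·Π!·Σ² = 1/70  (sign +1)
combine: 4πI² = 125·2/35·1/70 = 5/49
take √, sign -1: I = -0.09011188

-0.090112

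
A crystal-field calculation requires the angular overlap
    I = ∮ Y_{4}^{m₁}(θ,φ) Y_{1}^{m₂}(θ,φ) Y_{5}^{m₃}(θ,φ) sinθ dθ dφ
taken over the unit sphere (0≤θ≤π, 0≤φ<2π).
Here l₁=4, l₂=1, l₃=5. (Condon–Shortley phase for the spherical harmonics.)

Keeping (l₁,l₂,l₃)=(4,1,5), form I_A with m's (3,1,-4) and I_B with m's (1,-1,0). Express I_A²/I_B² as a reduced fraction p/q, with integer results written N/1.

18/5

Shared (l₁,l₂,l₃)=(4,1,5): N and (l;000)² cancel in I_A²/I_B².
A: Δ = 0!·8!·2!/11! = 1/495; Racah Σ t=0..0: t=0:+1/10080 = 1/10080; ⇒ 3j(4 1 5; 3 1 -4)² = 4/55, sgn -1
B: Δ = 0!·8!·2!/11! = 1/495; Racah Σ t=0..0: t=0:+1/1440 = 1/1440; ⇒ 3j(4 1 5; 1 -1 0)² = 2/99, sgn -1
I_A²/I_B² = (4/55)/(2/99) = 18/5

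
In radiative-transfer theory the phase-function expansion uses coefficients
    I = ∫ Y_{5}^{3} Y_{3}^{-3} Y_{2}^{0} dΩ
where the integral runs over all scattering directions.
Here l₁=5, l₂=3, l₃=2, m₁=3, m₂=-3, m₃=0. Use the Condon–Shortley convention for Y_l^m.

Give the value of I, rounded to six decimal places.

-0.126792

Rules hold: Σm=0, L=10 even, 2≤2≤8.
N = 11·7·5 = 385
Δ = 6!·4!·0!/11! = 1/2310
Racah Σ t=3..3: t=3:−1/144 = -1/144
⇒ 3j(5 3 2; 0 0 0)² = 10/231, sgn -1
Racah Σ t=0..0: t=0:+1/2880 = 1/2880
⇒ 3j(5 3 2; 3 -3 0)² = 2/165, sgn +1
4πI² = N·(3j₀)²·(3jₘ)² = 20/99
I = -1·√(0.20202/4π) = -0.12679218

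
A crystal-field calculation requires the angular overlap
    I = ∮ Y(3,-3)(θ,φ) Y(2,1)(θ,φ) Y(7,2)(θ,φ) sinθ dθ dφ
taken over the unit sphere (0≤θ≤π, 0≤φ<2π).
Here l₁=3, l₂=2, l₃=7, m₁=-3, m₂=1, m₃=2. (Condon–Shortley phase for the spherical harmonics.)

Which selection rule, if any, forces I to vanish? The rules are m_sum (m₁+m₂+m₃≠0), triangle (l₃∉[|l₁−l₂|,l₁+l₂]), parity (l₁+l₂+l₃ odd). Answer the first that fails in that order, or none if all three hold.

azimuthal sum: -3 + 1 + 2 = 0  ✓
1 ≤ 7 ≤ 5 (triangle on l)  ✗
L = 3 + 2 + 7 = 12 (even)

triangle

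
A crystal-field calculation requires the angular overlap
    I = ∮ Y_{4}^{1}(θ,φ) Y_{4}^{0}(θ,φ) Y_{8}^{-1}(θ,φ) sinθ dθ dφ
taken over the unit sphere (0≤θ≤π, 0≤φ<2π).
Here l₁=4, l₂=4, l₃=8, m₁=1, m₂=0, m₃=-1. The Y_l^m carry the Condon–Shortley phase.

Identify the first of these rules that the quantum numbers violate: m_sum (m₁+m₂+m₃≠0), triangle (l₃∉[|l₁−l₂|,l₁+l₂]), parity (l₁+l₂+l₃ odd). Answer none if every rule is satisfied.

Σmᵢ = 0  ✓
l₃∈[|l₁−l₂|,l₁+l₂]=[0,8], have l₃=8  ✓
Σlᵢ = 16 ⇒ even  ✓

none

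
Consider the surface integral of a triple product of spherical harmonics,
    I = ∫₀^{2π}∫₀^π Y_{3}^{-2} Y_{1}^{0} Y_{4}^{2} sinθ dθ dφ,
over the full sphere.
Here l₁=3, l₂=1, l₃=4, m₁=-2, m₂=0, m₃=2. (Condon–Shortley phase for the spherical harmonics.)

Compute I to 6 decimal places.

0.213244

Rules hold: Σm=0, L=8 even, 2≤4≤4.
N = 7·3·9 = 189
Δ = 0!·6!·2!/9! = 1/252
Racah Σ t=0..0: t=0:+1/36 = 1/36
⇒ 3j(3 1 4; 0 0 0)² = 4/63, sgn +1
Racah Σ t=0..0: t=0:+1/120 = 1/120
⇒ 3j(3 1 4; -2 0 2)² = 1/21, sgn +1
4πI² = N·(3j₀)²·(3jₘ)² = 4/7
I = +1·√(0.571429/4π) = 0.21324362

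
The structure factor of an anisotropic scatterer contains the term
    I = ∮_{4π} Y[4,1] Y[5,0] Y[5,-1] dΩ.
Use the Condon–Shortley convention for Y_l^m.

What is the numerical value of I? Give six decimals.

Rules hold: Σm=0, L=14 even, 1≤5≤9.
N = 9·11·11 = 1089
Δ = 4!·4!·6!/15! = 1/3153150
Racah Σ t=0..4: t=0:+1/69120 t=1:−1/1728 t=2:+1/576 t=3:−1/1728 t=4:+1/69120 = 7/11520
⇒ 3j(4 5 5; 0 0 0)² = 2/143, sgn -1
Racah Σ t=0..3: t=0:+1/17280 t=1:−1/1152 t=2:+1/864 t=3:−1/6912 = 7/34560
⇒ 3j(4 5 5; 1 0 -1)² = 1/429, sgn +1
4πI² = N·(3j₀)²·(3jₘ)² = 6/169
I = -1·√(0.035503/4π) = -0.05315295

-0.053153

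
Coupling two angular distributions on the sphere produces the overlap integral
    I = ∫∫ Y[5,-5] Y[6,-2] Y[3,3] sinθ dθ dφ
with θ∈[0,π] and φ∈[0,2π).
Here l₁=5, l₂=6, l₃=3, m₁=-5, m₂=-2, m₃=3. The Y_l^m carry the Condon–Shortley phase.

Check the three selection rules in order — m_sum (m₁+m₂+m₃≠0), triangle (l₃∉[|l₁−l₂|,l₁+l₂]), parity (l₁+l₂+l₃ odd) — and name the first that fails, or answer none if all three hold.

m_sum

Σmᵢ = -4  ✗
l₃∈[|l₁−l₂|,l₁+l₂]=[1,11], have l₃=3
Σlᵢ = 14 ⇒ even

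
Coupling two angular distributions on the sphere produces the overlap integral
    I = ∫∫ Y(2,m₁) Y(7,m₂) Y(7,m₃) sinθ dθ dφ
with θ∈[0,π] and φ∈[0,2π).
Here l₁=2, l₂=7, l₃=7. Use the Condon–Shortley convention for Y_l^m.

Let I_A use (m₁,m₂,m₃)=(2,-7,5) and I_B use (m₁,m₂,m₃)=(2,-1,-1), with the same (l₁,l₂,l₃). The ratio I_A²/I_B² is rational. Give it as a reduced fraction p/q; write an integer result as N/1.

l's match ⇒ only the (l;m) 3-j factors differ between A and B.
A: triangle coeff Δ(2,7,7) = 1/185640; Σ_t [0,0]: t=0:+1/1916006400 = 1/1916006400; (3j)²=1/340 [(2 7 7; 2 -7 5)], sign=+1
B: triangle coeff Δ(2,7,7) = 1/185640; Σ_t [0,0]: t=0:+1/2073600 = 1/2073600; (3j)²=28/1105 [(2 7 7; 2 -1 -1)], sign=+1
I_A²/I_B² = (1/340)/(28/1105) = 13/112

13/112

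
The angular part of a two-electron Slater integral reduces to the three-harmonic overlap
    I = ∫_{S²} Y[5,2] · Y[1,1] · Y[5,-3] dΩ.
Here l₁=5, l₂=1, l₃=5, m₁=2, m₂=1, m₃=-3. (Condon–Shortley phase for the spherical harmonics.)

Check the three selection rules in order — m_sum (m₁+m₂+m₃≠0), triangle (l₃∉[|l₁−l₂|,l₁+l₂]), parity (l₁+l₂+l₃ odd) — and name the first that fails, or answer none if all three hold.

parity

m₁+m₂+m₃ = 2 + 1 − 3 = 0  ✓
triangle: |5−1|=4 ≤ l₃=5 ≤ 5+1=6  ✓
parity: l₁+l₂+l₃ = 11 is odd  ✗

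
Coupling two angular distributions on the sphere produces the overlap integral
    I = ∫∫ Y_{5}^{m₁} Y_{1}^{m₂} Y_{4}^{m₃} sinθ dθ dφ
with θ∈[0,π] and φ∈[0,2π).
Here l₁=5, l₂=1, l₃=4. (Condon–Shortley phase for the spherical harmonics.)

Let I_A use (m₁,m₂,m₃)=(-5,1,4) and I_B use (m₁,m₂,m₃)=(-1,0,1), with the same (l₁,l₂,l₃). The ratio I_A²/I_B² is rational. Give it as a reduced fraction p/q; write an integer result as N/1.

Same 5,1,4: normalisation and zero-m 3j drop out of the ratio.
A: Δ: 2! 8! 0! / 11! → 1/495; sum: t=2:+1/80640 = 1/80640; 3j²(5 1 4; -5 1 4) = Δ·Π!·Σ² = 1/11  (sign +1)
B: Δ: 2! 8! 0! / 11! → 1/495; sum: t=1:−1/720 = -1/720; 3j²(5 1 4; -1 0 1) = Δ·Π!·Σ² = 8/165  (sign +1)
I_A²/I_B² = (1/11)/(8/165) = 15/8

15/8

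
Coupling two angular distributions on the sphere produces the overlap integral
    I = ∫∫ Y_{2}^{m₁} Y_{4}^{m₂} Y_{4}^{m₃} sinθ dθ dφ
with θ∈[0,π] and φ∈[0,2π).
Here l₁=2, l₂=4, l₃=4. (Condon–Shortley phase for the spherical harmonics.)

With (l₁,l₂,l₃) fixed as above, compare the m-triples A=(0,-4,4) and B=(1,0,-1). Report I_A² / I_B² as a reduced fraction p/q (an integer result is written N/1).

l's match ⇒ only the (l;m) 3-j factors differ between A and B.
A: triangle coeff Δ(2,4,4) = 1/13860; Σ_t [0,0]: t=0:+1/2880 = 1/2880; (3j)²=28/495 [(2 4 4; 0 -4 4)], sign=+1
B: triangle coeff Δ(2,4,4) = 1/13860; Σ_t [0,1]: t=0:+1/96 t=1:−1/72 = -1/288; (3j)²=1/462 [(2 4 4; 1 0 -1)], sign=+1
I_A²/I_B² = (28/495)/(1/462) = 392/15

392/15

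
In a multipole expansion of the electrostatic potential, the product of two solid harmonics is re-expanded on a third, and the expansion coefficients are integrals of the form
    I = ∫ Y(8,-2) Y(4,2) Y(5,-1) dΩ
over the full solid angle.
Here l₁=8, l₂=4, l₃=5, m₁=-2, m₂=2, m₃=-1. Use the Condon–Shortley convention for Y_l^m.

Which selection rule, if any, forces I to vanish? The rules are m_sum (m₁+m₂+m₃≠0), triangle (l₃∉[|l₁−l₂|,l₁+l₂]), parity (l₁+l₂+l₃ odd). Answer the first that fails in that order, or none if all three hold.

Σmᵢ = -1  ✗
l₃∈[|l₁−l₂|,l₁+l₂]=[4,12], have l₃=5
Σlᵢ = 17 ⇒ odd

m_sum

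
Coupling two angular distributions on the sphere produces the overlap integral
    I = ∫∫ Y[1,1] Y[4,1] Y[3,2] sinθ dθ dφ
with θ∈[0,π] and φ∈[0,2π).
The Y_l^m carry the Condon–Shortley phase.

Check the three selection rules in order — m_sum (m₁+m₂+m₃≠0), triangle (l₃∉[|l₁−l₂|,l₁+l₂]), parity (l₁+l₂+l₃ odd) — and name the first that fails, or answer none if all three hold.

Σmᵢ = 4  ✗
l₃∈[|l₁−l₂|,l₁+l₂]=[3,5], have l₃=3
Σlᵢ = 8 ⇒ even

m_sum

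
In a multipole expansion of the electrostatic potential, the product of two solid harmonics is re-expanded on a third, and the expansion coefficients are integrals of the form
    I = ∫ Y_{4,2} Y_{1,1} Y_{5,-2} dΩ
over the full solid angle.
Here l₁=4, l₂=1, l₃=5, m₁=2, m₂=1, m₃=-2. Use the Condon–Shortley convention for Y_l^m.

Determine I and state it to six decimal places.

m-sum = 2 + 1 − 2 = 1 ≠ 0 ⇒ I = 0

0.000000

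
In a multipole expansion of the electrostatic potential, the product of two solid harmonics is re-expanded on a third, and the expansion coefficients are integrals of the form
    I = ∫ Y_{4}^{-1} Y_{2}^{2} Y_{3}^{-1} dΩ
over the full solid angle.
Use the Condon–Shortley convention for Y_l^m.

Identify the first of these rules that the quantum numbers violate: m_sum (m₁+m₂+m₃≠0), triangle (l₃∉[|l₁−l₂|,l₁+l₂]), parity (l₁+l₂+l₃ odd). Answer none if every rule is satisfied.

m₁+m₂+m₃ = -1 + 2 − 1 = 0  ✓
triangle: |4−2|=2 ≤ l₃=3 ≤ 4+2=6  ✓
parity: l₁+l₂+l₃ = 9 is odd  ✗

parity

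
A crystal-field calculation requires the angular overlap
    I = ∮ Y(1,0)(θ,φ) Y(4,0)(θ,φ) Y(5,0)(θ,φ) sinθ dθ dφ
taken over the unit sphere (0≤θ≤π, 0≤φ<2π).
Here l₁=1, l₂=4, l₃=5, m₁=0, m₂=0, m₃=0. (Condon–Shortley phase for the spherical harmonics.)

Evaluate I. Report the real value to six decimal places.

0.245532

Rules hold: Σm=0, L=10 even, 3≤5≤5.
N = 3·9·11 = 297
Δ = 0!·2!·8!/11! = 1/495
Racah Σ t=0..0: t=0:+1/576 = 1/576
⇒ 3j(1 4 5; 0 0 0)² = 5/99, sgn -1
(m-triple is (0,0,0) — same symbol as above.)
4πI² = N·(3j₀)²·(3jₘ)² = 25/33
I = +1·√(0.757576/4π) = 0.24553200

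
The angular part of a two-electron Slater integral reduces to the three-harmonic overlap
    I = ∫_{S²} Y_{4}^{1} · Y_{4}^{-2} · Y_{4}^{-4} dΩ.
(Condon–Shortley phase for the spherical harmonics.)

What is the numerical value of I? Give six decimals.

0.000000

m-sum = 1 − 2 − 4 = -5 ≠ 0 ⇒ I = 0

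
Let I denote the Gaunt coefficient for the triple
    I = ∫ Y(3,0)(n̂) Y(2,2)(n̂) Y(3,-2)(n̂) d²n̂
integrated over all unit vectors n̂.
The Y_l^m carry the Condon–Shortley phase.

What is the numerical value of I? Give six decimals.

-0.188063

Rules hold: Σm=0, L=8 even, 1≤3≤5.
N = 7·5·7 = 245
Δ = 2!·4!·2!/9! = 1/3780
Racah Σ t=0..2: t=0:+1/24 t=1:−1/4 t=2:+1/24 = -1/6
⇒ 3j(3 2 3; 0 0 0)² = 4/105, sgn +1
Racah Σ t=2..2: t=2:+1/24 = 1/24
⇒ 3j(3 2 3; 0 2 -2)² = 1/21, sgn -1
4πI² = N·(3j₀)²·(3jₘ)² = 4/9
I = -1·√(0.444444/4π) = -0.18806319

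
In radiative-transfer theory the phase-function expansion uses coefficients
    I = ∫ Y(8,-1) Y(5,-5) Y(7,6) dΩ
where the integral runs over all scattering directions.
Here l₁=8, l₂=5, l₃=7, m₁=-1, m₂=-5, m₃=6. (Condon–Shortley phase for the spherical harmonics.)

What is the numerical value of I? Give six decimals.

Rules hold: Σm=0, L=20 even, 3≤7≤13.
N = 17·11·15 = 2805
Δ = 6!·10!·4!/21! = 1/814773960
Racah Σ t=1..5: t=1:−1/87091200 t=2:+1/4976640 t=3:−1/2073600 t=4:+1/4976640 t=5:−1/87091200 = -1/9676800
⇒ 3j(8 5 7; 0 0 0)² = 360/46189, sgn +1
Racah Σ t=0..0: t=0:+1/6270566400 = 1/6270566400
⇒ 3j(8 5 7; -1 -5 6)² = 5/3876, sgn -1
4πI² = N·(3j₀)²·(3jₘ)² = 2250/79781
I = -1·√(0.0282022/4π) = -0.04737362

-0.047374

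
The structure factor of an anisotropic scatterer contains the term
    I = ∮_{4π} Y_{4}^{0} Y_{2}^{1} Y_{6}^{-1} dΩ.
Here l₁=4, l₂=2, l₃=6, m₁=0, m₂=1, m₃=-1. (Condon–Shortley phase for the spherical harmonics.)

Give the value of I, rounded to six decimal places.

Rules hold: Σm=0, L=12 even, 2≤6≤6.
N = 9·5·13 = 585
Δ = 0!·8!·4!/13! = 1/6435
Racah Σ t=0..0: t=0:+1/2304 = 1/2304
⇒ 3j(4 2 6; 0 0 0)² = 5/143, sgn +1
Racah Σ t=0..0: t=0:+1/3456 = 1/3456
⇒ 3j(4 2 6; 0 1 -1)² = 35/1287, sgn -1
4πI² = N·(3j₀)²·(3jₘ)² = 875/1573
I = -1·√(0.556262/4π) = -0.21039467

-0.210395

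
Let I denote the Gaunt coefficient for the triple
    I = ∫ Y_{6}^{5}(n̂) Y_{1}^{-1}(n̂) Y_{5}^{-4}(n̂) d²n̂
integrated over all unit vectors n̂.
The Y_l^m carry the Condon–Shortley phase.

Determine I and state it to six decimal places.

-0.303018

m-sum 0 ✓  L=12 even ✓  5≤5≤7 ✓
Π(2lᵢ+1) = 13×3×11 = 429
triangle coeff Δ(6,1,5) = 1/858
Σ_t [1,1]: t=1:−1/14400 = -1/14400
(3j)²=6/143 [(6 1 5; 0 0 0)], sign=+1
Σ_t [0,0]: t=0:+1/725760 = 1/725760
(3j)²=5/78 [(6 1 5; 5 -1 -4)], sign=-1
⇒ 4πI² = 15/13
I = (-1)√(15/13/(4π)) = -0.30301841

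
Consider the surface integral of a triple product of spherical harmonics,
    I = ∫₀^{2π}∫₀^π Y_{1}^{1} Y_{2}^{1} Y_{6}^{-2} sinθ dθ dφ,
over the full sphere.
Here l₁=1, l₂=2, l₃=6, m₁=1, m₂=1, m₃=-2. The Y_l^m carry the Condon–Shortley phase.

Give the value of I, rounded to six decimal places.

0.000000

l₃=6 ∉ [1,3] — triangle fails ⇒ I = 0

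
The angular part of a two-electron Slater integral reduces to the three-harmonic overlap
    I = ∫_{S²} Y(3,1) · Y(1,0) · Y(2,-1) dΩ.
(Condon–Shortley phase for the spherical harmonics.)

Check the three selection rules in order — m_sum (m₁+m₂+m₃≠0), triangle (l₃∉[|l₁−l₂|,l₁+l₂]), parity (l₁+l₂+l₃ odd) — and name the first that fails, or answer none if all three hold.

none

azimuthal sum: 1 + 0 − 1 = 0  ✓
2 ≤ 2 ≤ 4 (triangle on l)  ✓
L = 3 + 1 + 2 = 6 (even)  ✓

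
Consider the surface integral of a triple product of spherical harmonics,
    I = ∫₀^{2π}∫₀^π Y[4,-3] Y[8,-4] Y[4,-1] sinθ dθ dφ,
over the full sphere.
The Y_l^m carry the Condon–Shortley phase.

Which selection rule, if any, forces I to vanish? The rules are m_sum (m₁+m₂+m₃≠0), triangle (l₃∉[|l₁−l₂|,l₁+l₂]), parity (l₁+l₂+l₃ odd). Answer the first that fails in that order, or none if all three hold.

azimuthal sum: -3 − 4 − 1 = -8  ✗
4 ≤ 4 ≤ 12 (triangle on l)
L = 4 + 8 + 4 = 16 (even)

m_sum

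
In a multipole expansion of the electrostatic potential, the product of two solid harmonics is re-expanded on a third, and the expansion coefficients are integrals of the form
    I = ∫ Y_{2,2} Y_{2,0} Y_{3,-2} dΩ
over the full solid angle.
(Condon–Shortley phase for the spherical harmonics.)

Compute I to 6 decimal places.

L=7 odd ⇒ parity kills the (l;000) factor ⇒ I = 0

0.000000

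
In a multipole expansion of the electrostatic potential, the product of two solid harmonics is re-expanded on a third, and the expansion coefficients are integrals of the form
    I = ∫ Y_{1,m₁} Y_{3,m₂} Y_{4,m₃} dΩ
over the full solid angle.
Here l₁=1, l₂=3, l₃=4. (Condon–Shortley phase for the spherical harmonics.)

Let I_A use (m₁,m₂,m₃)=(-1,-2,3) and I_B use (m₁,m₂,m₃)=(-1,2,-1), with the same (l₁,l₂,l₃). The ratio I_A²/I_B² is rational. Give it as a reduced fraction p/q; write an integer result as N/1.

Shared (l₁,l₂,l₃)=(1,3,4): N and (l;000)² cancel in I_A²/I_B².
A: Δ = 0!·2!·6!/9! = 1/252; Racah Σ t=0..0: t=0:+1/240 = 1/240; ⇒ 3j(1 3 4; -1 -2 3)² = 1/12, sgn -1
B: Δ = 0!·2!·6!/9! = 1/252; Racah Σ t=0..0: t=0:+1/240 = 1/240; ⇒ 3j(1 3 4; -1 2 -1)² = 1/84, sgn -1
I_A²/I_B² = (1/12)/(1/84) = 7/1

7/1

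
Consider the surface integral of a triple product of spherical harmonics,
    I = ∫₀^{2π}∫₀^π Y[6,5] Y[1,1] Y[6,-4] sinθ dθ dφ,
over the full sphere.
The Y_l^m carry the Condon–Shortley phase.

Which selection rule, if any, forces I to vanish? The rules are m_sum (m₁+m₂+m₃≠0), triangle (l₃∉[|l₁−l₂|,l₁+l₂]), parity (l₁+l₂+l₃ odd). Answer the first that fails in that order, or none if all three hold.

Σmᵢ = 2  ✗
l₃∈[|l₁−l₂|,l₁+l₂]=[5,7], have l₃=6
Σlᵢ = 13 ⇒ odd

m_sum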